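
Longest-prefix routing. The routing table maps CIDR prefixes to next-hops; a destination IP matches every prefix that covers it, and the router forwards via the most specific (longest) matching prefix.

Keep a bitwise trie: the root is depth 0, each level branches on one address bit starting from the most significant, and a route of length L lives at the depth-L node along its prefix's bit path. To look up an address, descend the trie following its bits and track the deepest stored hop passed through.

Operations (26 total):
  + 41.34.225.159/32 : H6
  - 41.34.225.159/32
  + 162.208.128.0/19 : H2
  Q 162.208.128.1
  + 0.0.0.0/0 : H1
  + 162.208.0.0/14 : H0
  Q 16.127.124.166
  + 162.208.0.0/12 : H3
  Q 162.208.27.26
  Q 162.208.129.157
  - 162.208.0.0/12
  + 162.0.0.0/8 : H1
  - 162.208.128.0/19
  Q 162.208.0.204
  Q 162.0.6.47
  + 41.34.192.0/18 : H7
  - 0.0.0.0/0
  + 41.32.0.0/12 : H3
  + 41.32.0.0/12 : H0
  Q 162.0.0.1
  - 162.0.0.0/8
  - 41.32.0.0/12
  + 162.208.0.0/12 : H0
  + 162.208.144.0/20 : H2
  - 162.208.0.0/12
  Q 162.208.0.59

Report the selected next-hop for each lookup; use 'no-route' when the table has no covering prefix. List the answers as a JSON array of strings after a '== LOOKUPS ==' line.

Trace:
  add 41.34.225.159/32 -> H6 at depth 32
  del 41.34.225.159/32 (clear depth 32)
  add 162.208.128.0/19 -> H2 at depth 19
  lookup 162.208.128.1: bits 1010001011010000100 walk d0:-→d1:-→d2:-→d3:-→d4:-→d5:-→d6:-→d7:-→d8:-→d9:-→d10:-→d11:-→d12:-→d13:-→d14:-→d15:-→d16:-→d17:-→d18:-→d19:H2 -> H2
  add 0.0.0.0/0 -> H1 at depth 0
  add 162.208.0.0/14 -> H0 at depth 14
  lookup 16.127.124.166: bits 00 walk d0:H1→d1:-→d2:- -> H1
  add 162.208.0.0/12 -> H3 at depth 12
  lookup 162.208.27.26: bits 1010001011010000 walk d0:H1→d1:-→d2:-→d3:-→d4:-→d5:-→d6:-→d7:-→d8:-→d9:-→d10:-→d11:-→d12:H3→d13:-→d14:H0→d15:-→d16:- -> H0
  lookup 162.208.129.157: bits 1010001011010000100 walk d0:H1→d1:-→d2:-→d3:-→d4:-→d5:-→d6:-→d7:-→d8:-→d9:-→d10:-→d11:-→d12:H3→d13:-→d14:H0→d15:-→d16:-→d17:-→d18:-→d19:H2 -> H2
  del 162.208.0.0/12 (clear depth 12)
  add 162.0.0.0/8 -> H1 at depth 8
  del 162.208.128.0/19 (clear depth 19)
  lookup 162.208.0.204: bits 1010001011010000 walk d0:H1→d1:-→d2:-→d3:-→d4:-→d5:-→d6:-→d7:-→d8:H1→d9:-→d10:-→d11:-→d12:-→d13:-→d14:H0→d15:-→d16:- -> H0
  lookup 162.0.6.47: bits 10100010 walk d0:H1→d1:-→d2:-→d3:-→d4:-→d5:-→d6:-→d7:-→d8:H1 -> H1
  add 41.34.192.0/18 -> H7 at depth 18
  del 0.0.0.0/0 (clear depth 0)
  add 41.32.0.0/12 -> H3 at depth 12
  add 41.32.0.0/12 -> H0 at depth 12
  lookup 162.0.0.1: bits 10100010 walk d0:-→d1:-→d2:-→d3:-→d4:-→d5:-→d6:-→d7:-→d8:H1 -> H1
  del 162.0.0.0/8 (clear depth 8)
  del 41.32.0.0/12 (clear depth 12)
  add 162.208.0.0/12 -> H0 at depth 12
  add 162.208.144.0/20 -> H2 at depth 20
  del 162.208.0.0/12 (clear depth 12)
  lookup 162.208.0.59: bits 1010001011010000 walk d0:-→d1:-→d2:-→d3:-→d4:-→d5:-→d6:-→d7:-→d8:-→d9:-→d10:-→d11:-→d12:-→d13:-→d14:H0→d15:-→d16:- -> H0

== LOOKUPS ==
["H2","H1","H0","H2","H0","H1","H1","H0"]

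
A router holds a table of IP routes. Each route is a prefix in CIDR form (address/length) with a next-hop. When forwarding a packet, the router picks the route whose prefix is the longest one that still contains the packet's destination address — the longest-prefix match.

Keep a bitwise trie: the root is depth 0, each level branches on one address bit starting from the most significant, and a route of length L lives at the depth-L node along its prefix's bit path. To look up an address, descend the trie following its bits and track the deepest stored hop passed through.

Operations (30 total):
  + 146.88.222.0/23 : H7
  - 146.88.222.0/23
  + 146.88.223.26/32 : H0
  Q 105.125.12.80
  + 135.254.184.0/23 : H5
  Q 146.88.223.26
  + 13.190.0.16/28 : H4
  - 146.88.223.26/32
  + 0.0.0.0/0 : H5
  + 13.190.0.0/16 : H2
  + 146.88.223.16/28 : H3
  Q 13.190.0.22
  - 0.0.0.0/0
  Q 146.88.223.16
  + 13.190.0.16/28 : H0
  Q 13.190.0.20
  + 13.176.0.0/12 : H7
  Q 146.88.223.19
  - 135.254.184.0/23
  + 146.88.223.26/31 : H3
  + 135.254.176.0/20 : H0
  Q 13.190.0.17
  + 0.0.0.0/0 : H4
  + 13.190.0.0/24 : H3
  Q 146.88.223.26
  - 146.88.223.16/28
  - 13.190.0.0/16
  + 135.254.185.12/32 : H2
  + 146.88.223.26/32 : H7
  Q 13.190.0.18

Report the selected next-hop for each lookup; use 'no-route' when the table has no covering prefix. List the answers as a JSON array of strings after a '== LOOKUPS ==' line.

Trace:
  + 146.88.222.0/23 (H7) depth=23
  del 146.88.222.0/23 (clear depth 23)
  + 146.88.223.26/32 (H0) depth=32
  ? 105.125.12.80  path d0:-  best=no-route
  + 135.254.184.0/23 (H5) depth=23
  ? 146.88.223.26  path d0:-→d1:-→d2:-→d3:-→d4:-→d5:-→d6:-→d7:-→d8:-→d9:-→d10:-→d11:-→d12:-→d13:-→d14:-→d15:-→d16:-→d17:-→d18:-→d19:-→d20:-→d21:-→d22:-→d23:-→d24:-→d25:-→d26:-→d27:-→d28:-→d29:-→d30:-→d31:-→d32:H0  best=H0
  + 13.190.0.16/28 (H4) depth=28
  del 146.88.223.26/32 (clear depth 32)
  + 0.0.0.0/0 (H5) depth=0
  + 13.190.0.0/16 (H2) depth=16
  + 146.88.223.16/28 (H3) depth=28
  ? 13.190.0.22  path d0:H5→d1:-→d2:-→d3:-→d4:-→d5:-→d6:-→d7:-→d8:-→d9:-→d10:-→d11:-→d12:-→d13:-→d14:-→d15:-→d16:H2→d17:-→d18:-→d19:-→d20:-→d21:-→d22:-→d23:-→d24:-→d25:-→d26:-→d27:-→d28:H4  best=H4
  del 0.0.0.0/0 (clear depth 0)
  ? 146.88.223.16  path d0:-→d1:-→d2:-→d3:-→d4:-→d5:-→d6:-→d7:-→d8:-→d9:-→d10:-→d11:-→d12:-→d13:-→d14:-→d15:-→d16:-→d17:-→d18:-→d19:-→d20:-→d21:-→d22:-→d23:-→d24:-→d25:-→d26:-→d27:-→d28:H3  best=H3
  + 13.190.0.16/28 (H0) depth=28
  ? 13.190.0.20  path d0:-→d1:-→d2:-→d3:-→d4:-→d5:-→d6:-→d7:-→d8:-→d9:-→d10:-→d11:-→d12:-→d13:-→d14:-→d15:-→d16:H2→d17:-→d18:-→d19:-→d20:-→d21:-→d22:-→d23:-→d24:-→d25:-→d26:-→d27:-→d28:H0  best=H0
  + 13.176.0.0/12 (H7) depth=12
  ? 146.88.223.19  path d0:-→d1:-→d2:-→d3:-→d4:-→d5:-→d6:-→d7:-→d8:-→d9:-→d10:-→d11:-→d12:-→d13:-→d14:-→d15:-→d16:-→d17:-→d18:-→d19:-→d20:-→d21:-→d22:-→d23:-→d24:-→d25:-→d26:-→d27:-→d28:H3  best=H3
  del 135.254.184.0/23 (clear depth 23)
  + 146.88.223.26/31 (H3) depth=31
  + 135.254.176.0/20 (H0) depth=20
  ? 13.190.0.17  path d0:-→d1:-→d2:-→d3:-→d4:-→d5:-→d6:-→d7:-→d8:-→d9:-→d10:-→d11:-→d12:H7→d13:-→d14:-→d15:-→d16:H2→d17:-→d18:-→d19:-→d20:-→d21:-→d22:-→d23:-→d24:-→d25:-→d26:-→d27:-→d28:H0  best=H0
  + 0.0.0.0/0 (H4) depth=0
  + 13.190.0.0/24 (H3) depth=24
  ? 146.88.223.26  path d0:H4→d1:-→d2:-→d3:-→d4:-→d5:-→d6:-→d7:-→d8:-→d9:-→d10:-→d11:-→d12:-→d13:-→d14:-→d15:-→d16:-→d17:-→d18:-→d19:-→d20:-→d21:-→d22:-→d23:-→d24:-→d25:-→d26:-→d27:-→d28:H3→d29:-→d30:-→d31:H3→d32:-  best=H3
  del 146.88.223.16/28 (clear depth 28)
  del 13.190.0.0/16 (clear depth 16)
  + 135.254.185.12/32 (H2) depth=32
  + 146.88.223.26/32 (H7) depth=32
  ? 13.190.0.18  path d0:H4→d1:-→d2:-→d3:-→d4:-→d5:-→d6:-→d7:-→d8:-→d9:-→d10:-→d11:-→d12:H7→d13:-→d14:-→d15:-→d16:-→d17:-→d18:-→d19:-→d20:-→d21:-→d22:-→d23:-→d24:H3→d25:-→d26:-→d27:-→d28:H0  best=H0

== LOOKUPS ==
["no-route","H0","H4","H3","H0","H3","H0","H3","H0"]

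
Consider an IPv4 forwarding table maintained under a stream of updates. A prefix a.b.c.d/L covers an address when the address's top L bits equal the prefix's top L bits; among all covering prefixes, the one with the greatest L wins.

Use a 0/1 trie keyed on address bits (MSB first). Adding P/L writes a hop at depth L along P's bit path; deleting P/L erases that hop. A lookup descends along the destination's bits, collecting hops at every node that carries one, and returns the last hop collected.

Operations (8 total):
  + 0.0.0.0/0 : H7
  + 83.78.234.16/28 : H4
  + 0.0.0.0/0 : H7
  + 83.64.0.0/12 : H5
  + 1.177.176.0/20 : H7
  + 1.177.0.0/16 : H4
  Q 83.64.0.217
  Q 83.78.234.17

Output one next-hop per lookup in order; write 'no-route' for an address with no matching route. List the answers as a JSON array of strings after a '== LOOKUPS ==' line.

Trace:
  add 0.0.0.0/0 -> H7 at depth 0
  add 83.78.234.16/28 -> H4 at depth 28
  add 0.0.0.0/0 -> H7 at depth 0
  add 83.64.0.0/12 -> H5 at depth 12
  add 1.177.176.0/20 -> H7 at depth 20
  add 1.177.0.0/16 -> H4 at depth 16
  Q 83.64.0.217: descend 010100110100 ; hops seen [H7,H5] ; pick H5
  Q 83.78.234.17: descend 0101001101001110111010100001 ; hops seen [H7,H5,H4] ; pick H4

== LOOKUPS ==
["H5","H4"]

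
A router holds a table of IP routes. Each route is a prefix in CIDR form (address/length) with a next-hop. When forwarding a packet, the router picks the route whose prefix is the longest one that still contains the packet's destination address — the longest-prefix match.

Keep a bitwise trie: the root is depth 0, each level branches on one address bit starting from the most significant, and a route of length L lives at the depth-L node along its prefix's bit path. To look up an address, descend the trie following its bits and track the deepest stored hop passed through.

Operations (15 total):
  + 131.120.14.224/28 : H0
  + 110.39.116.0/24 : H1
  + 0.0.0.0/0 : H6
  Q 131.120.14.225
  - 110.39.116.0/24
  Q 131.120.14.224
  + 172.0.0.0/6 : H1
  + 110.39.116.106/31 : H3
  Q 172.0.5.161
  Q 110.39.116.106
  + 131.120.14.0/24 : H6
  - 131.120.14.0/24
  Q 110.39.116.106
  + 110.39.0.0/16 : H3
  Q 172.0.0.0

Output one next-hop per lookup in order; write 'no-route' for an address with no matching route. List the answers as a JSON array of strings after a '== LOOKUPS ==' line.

Apply in order:
  add 131.120.14.224/28 -> H0 at depth 28
  add 110.39.116.0/24 -> H1 at depth 24
  add 0.0.0.0/0 -> H6 at depth 0
  lookup 131.120.14.225: bits 1000001101111000000011101110 walk d0:H6→d1:-→d2:-→d3:-→d4:-→d5:-→d6:-→d7:-→d8:-→d9:-→d10:-→d11:-→d12:-→d13:-→d14:-→d15:-→d16:-→d17:-→d18:-→d19:-→d20:-→d21:-→d22:-→d23:-→d24:-→d25:-→d26:-→d27:-→d28:H0 -> H0
  del 110.39.116.0/24 (clear depth 24)
  lookup 131.120.14.224: bits 1000001101111000000011101110 walk d0:H6→d1:-→d2:-→d3:-→d4:-→d5:-→d6:-→d7:-→d8:-→d9:-→d10:-→d11:-→d12:-→d13:-→d14:-→d15:-→d16:-→d17:-→d18:-→d19:-→d20:-→d21:-→d22:-→d23:-→d24:-→d25:-→d26:-→d27:-→d28:H0 -> H0
  add 172.0.0.0/6 -> H1 at depth 6
  add 110.39.116.106/31 -> H3 at depth 31
  lookup 172.0.5.161: bits 101011 walk d0:H6→d1:-→d2:-→d3:-→d4:-→d5:-→d6:H1 -> H1
  lookup 110.39.116.106: bits 0110111000100111011101000110101 walk d0:H6→d1:-→d2:-→d3:-→d4:-→d5:-→d6:-→d7:-→d8:-→d9:-→d10:-→d11:-→d12:-→d13:-→d14:-→d15:-→d16:-→d17:-→d18:-→d19:-→d20:-→d21:-→d22:-→d23:-→d24:-→d25:-→d26:-→d27:-→d28:-→d29:-→d30:-→d31:H3 -> H3
  add 131.120.14.0/24 -> H6 at depth 24
  del 131.120.14.0/24 (clear depth 24)
  lookup 110.39.116.106: bits 0110111000100111011101000110101 walk d0:H6→d1:-→d2:-→d3:-→d4:-→d5:-→d6:-→d7:-→d8:-→d9:-→d10:-→d11:-→d12:-→d13:-→d14:-→d15:-→d16:-→d17:-→d18:-→d19:-→d20:-→d21:-→d22:-→d23:-→d24:-→d25:-→d26:-→d27:-→d28:-→d29:-→d30:-→d31:H3 -> H3
  add 110.39.0.0/16 -> H3 at depth 16
  lookup 172.0.0.0: bits 101011 walk d0:H6→d1:-→d2:-→d3:-→d4:-→d5:-→d6:H1 -> H1

== LOOKUPS ==
["H0","H0","H1","H3","H3","H1"]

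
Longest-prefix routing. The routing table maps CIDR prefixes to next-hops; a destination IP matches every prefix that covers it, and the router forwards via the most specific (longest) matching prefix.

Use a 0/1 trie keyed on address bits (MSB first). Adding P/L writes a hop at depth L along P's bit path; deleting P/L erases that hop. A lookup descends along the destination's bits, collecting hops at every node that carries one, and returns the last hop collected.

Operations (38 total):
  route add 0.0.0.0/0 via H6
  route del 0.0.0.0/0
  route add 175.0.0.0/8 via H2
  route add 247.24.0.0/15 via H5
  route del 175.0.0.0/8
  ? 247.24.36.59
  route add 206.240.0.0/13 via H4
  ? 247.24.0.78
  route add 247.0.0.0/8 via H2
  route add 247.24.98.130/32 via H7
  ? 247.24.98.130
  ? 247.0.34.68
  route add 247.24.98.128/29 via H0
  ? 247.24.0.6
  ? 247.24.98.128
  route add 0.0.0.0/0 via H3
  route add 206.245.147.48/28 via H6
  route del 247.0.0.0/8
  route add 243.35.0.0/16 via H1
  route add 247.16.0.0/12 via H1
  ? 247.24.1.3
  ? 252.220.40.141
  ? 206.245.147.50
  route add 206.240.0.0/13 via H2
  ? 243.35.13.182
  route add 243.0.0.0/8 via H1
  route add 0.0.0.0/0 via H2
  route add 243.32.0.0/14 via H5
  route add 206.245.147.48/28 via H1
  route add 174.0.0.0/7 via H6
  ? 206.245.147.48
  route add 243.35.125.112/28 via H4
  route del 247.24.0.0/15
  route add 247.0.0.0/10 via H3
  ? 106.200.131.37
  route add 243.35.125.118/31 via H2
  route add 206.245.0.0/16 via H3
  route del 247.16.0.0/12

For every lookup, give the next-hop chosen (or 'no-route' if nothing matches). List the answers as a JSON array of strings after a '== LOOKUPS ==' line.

Apply in order:
  + 0.0.0.0/0 (H6) depth=0
  - 0.0.0.0/0 clear@0
  + 175.0.0.0/8 (H2) depth=8
  + 247.24.0.0/15 (H5) depth=15
  - 175.0.0.0/8 clear@8
  Q 247.24.36.59: descend 111101110001100 ; hops seen [H5] ; pick H5
  + 206.240.0.0/13 (H4) depth=13
  Q 247.24.0.78: descend 111101110001100 ; hops seen [H5] ; pick H5
  + 247.0.0.0/8 (H2) depth=8
  + 247.24.98.130/32 (H7) depth=32
  Q 247.24.98.130: descend 11110111000110000110001010000010 ; hops seen [H2,H5,H7] ; pick H7
  Q 247.0.34.68: descend 11110111000 ; hops seen [H2] ; pick H2
  + 247.24.98.128/29 (H0) depth=29
  Q 247.24.0.6: descend 11110111000110000 ; hops seen [H2,H5] ; pick H5
  Q 247.24.98.128: descend 111101110001100001100010100000 ; hops seen [H2,H5,H0] ; pick H0
  + 0.0.0.0/0 (H3) depth=0
  + 206.245.147.48/28 (H6) depth=28
  - 247.0.0.0/8 clear@8
  + 243.35.0.0/16 (H1) depth=16
  + 247.16.0.0/12 (H1) depth=12
  Q 247.24.1.3: descend 11110111000110000 ; hops seen [H3,H1,H5] ; pick H5
  Q 252.220.40.141: descend 1111 ; hops seen [H3] ; pick H3
  Q 206.245.147.50: descend 1100111011110101100100110011 ; hops seen [H3,H4,H6] ; pick H6
  + 206.240.0.0/13 (H2) depth=13
  Q 243.35.13.182: descend 1111001100100011 ; hops seen [H3,H1] ; pick H1
  + 243.0.0.0/8 (H1) depth=8
  + 0.0.0.0/0 (H2) depth=0
  + 243.32.0.0/14 (H5) depth=14
  + 206.245.147.48/28 (H1) depth=28
  + 174.0.0.0/7 (H6) depth=7
  Q 206.245.147.48: descend 1100111011110101100100110011 ; hops seen [H2,H2,H1] ; pick H1
  + 243.35.125.112/28 (H4) depth=28
  - 247.24.0.0/15 clear@15
  + 247.0.0.0/10 (H3) depth=10
  Q 106.200.131.37: descend ε ; hops seen [H2] ; pick H2
  + 243.35.125.118/31 (H2) depth=31
  + 206.245.0.0/16 (H3) depth=16
  - 247.16.0.0/12 clear@12

== LOOKUPS ==
["H5","H5","H7","H2","H5","H0","H5","H3","H6","H1","H1","H2"]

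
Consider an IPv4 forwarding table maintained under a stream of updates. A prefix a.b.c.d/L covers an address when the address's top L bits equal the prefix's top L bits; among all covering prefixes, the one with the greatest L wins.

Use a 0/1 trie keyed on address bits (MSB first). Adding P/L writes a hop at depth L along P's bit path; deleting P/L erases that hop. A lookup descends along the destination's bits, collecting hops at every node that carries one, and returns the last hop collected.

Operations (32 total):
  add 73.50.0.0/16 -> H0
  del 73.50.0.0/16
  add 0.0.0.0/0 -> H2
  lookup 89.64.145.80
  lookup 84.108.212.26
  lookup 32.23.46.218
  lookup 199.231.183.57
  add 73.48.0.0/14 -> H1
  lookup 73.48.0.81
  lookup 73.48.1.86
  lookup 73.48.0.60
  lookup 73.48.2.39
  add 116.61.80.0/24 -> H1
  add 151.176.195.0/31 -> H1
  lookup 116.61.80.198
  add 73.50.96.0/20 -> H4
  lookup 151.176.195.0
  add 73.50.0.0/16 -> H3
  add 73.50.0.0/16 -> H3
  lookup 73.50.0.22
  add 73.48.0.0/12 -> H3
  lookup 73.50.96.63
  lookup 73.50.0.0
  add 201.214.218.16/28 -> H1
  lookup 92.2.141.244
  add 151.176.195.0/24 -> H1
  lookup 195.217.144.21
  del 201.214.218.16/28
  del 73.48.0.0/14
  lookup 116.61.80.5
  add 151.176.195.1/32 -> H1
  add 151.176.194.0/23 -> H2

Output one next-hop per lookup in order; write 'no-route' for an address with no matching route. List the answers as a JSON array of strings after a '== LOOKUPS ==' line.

Process each operation:
  add 73.50.0.0/16 -> H0 at depth 16
  del 73.50.0.0/16 (clear depth 16)
  add 0.0.0.0/0 -> H2 at depth 0
  ? 89.64.145.80  path d0:H2→d1:-→d2:-→d3:-  best=H2
  ? 84.108.212.26  path d0:H2→d1:-→d2:-→d3:-  best=H2
  ? 32.23.46.218  path d0:H2→d1:-  best=H2
  ? 199.231.183.57  path d0:H2  best=H2
  add 73.48.0.0/14 -> H1 at depth 14
  ? 73.48.0.81  path d0:H2→d1:-→d2:-→d3:-→d4:-→d5:-→d6:-→d7:-→d8:-→d9:-→d10:-→d11:-→d12:-→d13:-→d14:H1  best=H1
  ? 73.48.1.86  path d0:H2→d1:-→d2:-→d3:-→d4:-→d5:-→d6:-→d7:-→d8:-→d9:-→d10:-→d11:-→d12:-→d13:-→d14:H1  best=H1
  ? 73.48.0.60  path d0:H2→d1:-→d2:-→d3:-→d4:-→d5:-→d6:-→d7:-→d8:-→d9:-→d10:-→d11:-→d12:-→d13:-→d14:H1  best=H1
  ? 73.48.2.39  path d0:H2→d1:-→d2:-→d3:-→d4:-→d5:-→d6:-→d7:-→d8:-→d9:-→d10:-→d11:-→d12:-→d13:-→d14:H1  best=H1
  add 116.61.80.0/24 -> H1 at depth 24
  add 151.176.195.0/31 -> H1 at depth 31
  ? 116.61.80.198  path d0:H2→d1:-→d2:-→d3:-→d4:-→d5:-→d6:-→d7:-→d8:-→d9:-→d10:-→d11:-→d12:-→d13:-→d14:-→d15:-→d16:-→d17:-→d18:-→d19:-→d20:-→d21:-→d22:-→d23:-→d24:H1  best=H1
  add 73.50.96.0/20 -> H4 at depth 20
  ? 151.176.195.0  path d0:H2→d1:-→d2:-→d3:-→d4:-→d5:-→d6:-→d7:-→d8:-→d9:-→d10:-→d11:-→d12:-→d13:-→d14:-→d15:-→d16:-→d17:-→d18:-→d19:-→d20:-→d21:-→d22:-→d23:-→d24:-→d25:-→d26:-→d27:-→d28:-→d29:-→d30:-→d31:H1  best=H1
  add 73.50.0.0/16 -> H3 at depth 16
  add 73.50.0.0/16 -> H3 at depth 16
  ? 73.50.0.22  path d0:H2→d1:-→d2:-→d3:-→d4:-→d5:-→d6:-→d7:-→d8:-→d9:-→d10:-→d11:-→d12:-→d13:-→d14:H1→d15:-→d16:H3→d17:-  best=H3
  add 73.48.0.0/12 -> H3 at depth 12
  ? 73.50.96.63  path d0:H2→d1:-→d2:-→d3:-→d4:-→d5:-→d6:-→d7:-→d8:-→d9:-→d10:-→d11:-→d12:H3→d13:-→d14:H1→d15:-→d16:H3→d17:-→d18:-→d19:-→d20:H4  best=H4
  ? 73.50.0.0  path d0:H2→d1:-→d2:-→d3:-→d4:-→d5:-→d6:-→d7:-→d8:-→d9:-→d10:-→d11:-→d12:H3→d13:-→d14:H1→d15:-→d16:H3→d17:-  best=H3
  add 201.214.218.16/28 -> H1 at depth 28
  ? 92.2.141.244  path d0:H2→d1:-→d2:-→d3:-  best=H2
  add 151.176.195.0/24 -> H1 at depth 24
  ? 195.217.144.21  path d0:H2→d1:-→d2:-→d3:-→d4:-  best=H2
  del 201.214.218.16/28 (clear depth 28)
  del 73.48.0.0/14 (clear depth 14)
  ? 116.61.80.5  path d0:H2→d1:-→d2:-→d3:-→d4:-→d5:-→d6:-→d7:-→d8:-→d9:-→d10:-→d11:-→d12:-→d13:-→d14:-→d15:-→d16:-→d17:-→d18:-→d19:-→d20:-→d21:-→d22:-→d23:-→d24:H1  best=H1
  add 151.176.195.1/32 -> H1 at depth 32
  add 151.176.194.0/23 -> H2 at depth 23

== LOOKUPS ==
["H2","H2","H2","H2","H1","H1","H1","H1","H1","H1","H3","H4","H3","H2","H2","H1"]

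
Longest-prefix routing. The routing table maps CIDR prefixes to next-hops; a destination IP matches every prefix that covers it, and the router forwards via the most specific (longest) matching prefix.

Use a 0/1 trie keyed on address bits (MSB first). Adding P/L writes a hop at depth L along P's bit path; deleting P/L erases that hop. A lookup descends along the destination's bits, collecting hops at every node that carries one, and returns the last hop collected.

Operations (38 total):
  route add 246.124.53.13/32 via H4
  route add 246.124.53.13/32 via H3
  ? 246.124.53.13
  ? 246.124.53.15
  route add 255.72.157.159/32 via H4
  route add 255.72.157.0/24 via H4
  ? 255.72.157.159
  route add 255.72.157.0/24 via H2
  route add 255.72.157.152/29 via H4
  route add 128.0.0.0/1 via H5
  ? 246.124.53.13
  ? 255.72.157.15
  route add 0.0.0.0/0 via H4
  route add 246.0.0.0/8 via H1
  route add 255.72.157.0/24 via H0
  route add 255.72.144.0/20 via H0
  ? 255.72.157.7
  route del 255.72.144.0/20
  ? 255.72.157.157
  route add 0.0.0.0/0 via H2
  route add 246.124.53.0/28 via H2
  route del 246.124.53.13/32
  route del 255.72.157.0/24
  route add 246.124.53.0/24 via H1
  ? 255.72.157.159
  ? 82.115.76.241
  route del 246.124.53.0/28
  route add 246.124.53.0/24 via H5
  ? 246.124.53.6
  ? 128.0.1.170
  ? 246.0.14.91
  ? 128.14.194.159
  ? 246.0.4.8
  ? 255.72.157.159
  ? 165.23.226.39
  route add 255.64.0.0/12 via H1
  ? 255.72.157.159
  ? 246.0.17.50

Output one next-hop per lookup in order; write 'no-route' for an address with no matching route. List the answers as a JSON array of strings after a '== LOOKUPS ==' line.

Trace:
  + 246.124.53.13/32 (H4) depth=32
  + 246.124.53.13/32 (H3) depth=32
  Q 246.124.53.13: descend 11110110011111000011010100001101 ; hops seen [H3] ; pick H3
  Q 246.124.53.15: descend 111101100111110000110101000011 ; hops seen [∅] ; pick no-route
  + 255.72.157.159/32 (H4) depth=32
  + 255.72.157.0/24 (H4) depth=24
  Q 255.72.157.159: descend 11111111010010001001110110011111 ; hops seen [H4,H4] ; pick H4
  + 255.72.157.0/24 (H2) depth=24
  + 255.72.157.152/29 (H4) depth=29
  + 128.0.0.0/1 (H5) depth=1
  Q 246.124.53.13: descend 11110110011111000011010100001101 ; hops seen [H5,H3] ; pick H3
  Q 255.72.157.15: descend 111111110100100010011101 ; hops seen [H5,H2] ; pick H2
  + 0.0.0.0/0 (H4) depth=0
  + 246.0.0.0/8 (H1) depth=8
  + 255.72.157.0/24 (H0) depth=24
  + 255.72.144.0/20 (H0) depth=20
  Q 255.72.157.7: descend 111111110100100010011101 ; hops seen [H4,H5,H0,H0] ; pick H0
  - 255.72.144.0/20 clear@20
  Q 255.72.157.157: descend 111111110100100010011101100111 ; hops seen [H4,H5,H0,H4] ; pick H4
  + 0.0.0.0/0 (H2) depth=0
  + 246.124.53.0/28 (H2) depth=28
  - 246.124.53.13/32 clear@32
  - 255.72.157.0/24 clear@24
  + 246.124.53.0/24 (H1) depth=24
  Q 255.72.157.159: descend 11111111010010001001110110011111 ; hops seen [H2,H5,H4,H4] ; pick H4
  Q 82.115.76.241: descend ε ; hops seen [H2] ; pick H2
  - 246.124.53.0/28 clear@28
  + 246.124.53.0/24 (H5) depth=24
  Q 246.124.53.6: descend 1111011001111100001101010000 ; hops seen [H2,H5,H1,H5] ; pick H5
  Q 128.0.1.170: descend 1 ; hops seen [H2,H5] ; pick H5
  Q 246.0.14.91: descend 111101100 ; hops seen [H2,H5,H1] ; pick H1
  Q 128.14.194.159: descend 1 ; hops seen [H2,H5] ; pick H5
  Q 246.0.4.8: descend 111101100 ; hops seen [H2,H5,H1] ; pick H1
  Q 255.72.157.159: descend 11111111010010001001110110011111 ; hops seen [H2,H5,H4,H4] ; pick H4
  Q 165.23.226.39: descend 1 ; hops seen [H2,H5] ; pick H5
  + 255.64.0.0/12 (H1) depth=12
  Q 255.72.157.159: descend 11111111010010001001110110011111 ; hops seen [H2,H5,H1,H4,H4] ; pick H4
  Q 246.0.17.50: descend 111101100 ; hops seen [H2,H5,H1] ; pick H1

== LOOKUPS ==
["H3","no-route","H4","H3","H2","H0","H4","H4","H2","H5","H5","H1","H5","H1","H4","H5","H4","H1"]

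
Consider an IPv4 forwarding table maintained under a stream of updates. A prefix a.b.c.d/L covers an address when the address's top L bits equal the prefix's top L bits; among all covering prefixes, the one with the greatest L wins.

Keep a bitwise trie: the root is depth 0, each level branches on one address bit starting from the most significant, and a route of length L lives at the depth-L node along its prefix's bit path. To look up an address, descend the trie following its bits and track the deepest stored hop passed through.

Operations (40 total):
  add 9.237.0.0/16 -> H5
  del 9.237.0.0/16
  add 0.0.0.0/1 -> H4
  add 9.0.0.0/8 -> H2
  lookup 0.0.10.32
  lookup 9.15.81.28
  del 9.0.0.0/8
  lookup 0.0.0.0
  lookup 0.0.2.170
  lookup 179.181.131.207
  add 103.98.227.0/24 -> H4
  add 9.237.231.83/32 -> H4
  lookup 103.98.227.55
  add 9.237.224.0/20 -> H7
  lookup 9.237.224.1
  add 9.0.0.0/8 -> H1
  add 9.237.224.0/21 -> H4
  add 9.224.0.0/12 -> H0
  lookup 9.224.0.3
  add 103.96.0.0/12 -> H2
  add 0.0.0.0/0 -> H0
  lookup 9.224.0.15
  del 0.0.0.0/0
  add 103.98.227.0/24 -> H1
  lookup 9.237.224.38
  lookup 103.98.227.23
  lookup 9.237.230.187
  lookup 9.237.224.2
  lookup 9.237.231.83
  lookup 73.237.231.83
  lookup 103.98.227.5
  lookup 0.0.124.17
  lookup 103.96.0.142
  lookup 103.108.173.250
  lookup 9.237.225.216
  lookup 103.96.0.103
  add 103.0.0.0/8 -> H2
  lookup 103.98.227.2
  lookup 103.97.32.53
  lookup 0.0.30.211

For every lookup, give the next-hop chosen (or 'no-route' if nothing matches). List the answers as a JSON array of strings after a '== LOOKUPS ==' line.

Apply in order:
  + 9.237.0.0/16 (H5) depth=16
  del 9.237.0.0/16 (clear depth 16)
  + 0.0.0.0/1 (H4) depth=1
  + 9.0.0.0/8 (H2) depth=8
  Q 0.0.10.32: descend 0000 ; hops seen [H4] ; pick H4
  Q 9.15.81.28: descend 00001001 ; hops seen [H4,H2] ; pick H2
  del 9.0.0.0/8 (clear depth 8)
  Q 0.0.0.0: descend 0000 ; hops seen [H4] ; pick H4
  Q 0.0.2.170: descend 0000 ; hops seen [H4] ; pick H4
  Q 179.181.131.207: descend ε ; hops seen [∅] ; pick no-route
  + 103.98.227.0/24 (H4) depth=24
  + 9.237.231.83/32 (H4) depth=32
  Q 103.98.227.55: descend 011001110110001011100011 ; hops seen [H4,H4] ; pick H4
  + 9.237.224.0/20 (H7) depth=20
  Q 9.237.224.1: descend 000010011110110111100 ; hops seen [H4,H7] ; pick H7
  + 9.0.0.0/8 (H1) depth=8
  + 9.237.224.0/21 (H4) depth=21
  + 9.224.0.0/12 (H0) depth=12
  Q 9.224.0.3: descend 000010011110 ; hops seen [H4,H1,H0] ; pick H0
  + 103.96.0.0/12 (H2) depth=12
  + 0.0.0.0/0 (H0) depth=0
  Q 9.224.0.15: descend 000010011110 ; hops seen [H0,H4,H1,H0] ; pick H0
  del 0.0.0.0/0 (clear depth 0)
  + 103.98.227.0/24 (H1) depth=24
  Q 9.237.224.38: descend 000010011110110111100 ; hops seen [H4,H1,H0,H7,H4] ; pick H4
  Q 103.98.227.23: descend 011001110110001011100011 ; hops seen [H4,H2,H1] ; pick H1
  Q 9.237.230.187: descend 00001001111011011110011 ; hops seen [H4,H1,H0,H7,H4] ; pick H4
  Q 9.237.224.2: descend 000010011110110111100 ; hops seen [H4,H1,H0,H7,H4] ; pick H4
  Q 9.237.231.83: descend 00001001111011011110011101010011 ; hops seen [H4,H1,H0,H7,H4,H4] ; pick H4
  Q 73.237.231.83: descend 01 ; hops seen [H4] ; pick H4
  Q 103.98.227.5: descend 011001110110001011100011 ; hops seen [H4,H2,H1] ; pick H1
  Q 0.0.124.17: descend 0000 ; hops seen [H4] ; pick H4
  Q 103.96.0.142: descend 01100111011000 ; hops seen [H4,H2] ; pick H2
  Q 103.108.173.250: descend 011001110110 ; hops seen [H4,H2] ; pick H2
  Q 9.237.225.216: descend 000010011110110111100 ; hops seen [H4,H1,H0,H7,H4] ; pick H4
  Q 103.96.0.103: descend 01100111011000 ; hops seen [H4,H2] ; pick H2
  + 103.0.0.0/8 (H2) depth=8
  Q 103.98.227.2: descend 011001110110001011100011 ; hops seen [H4,H2,H2,H1] ; pick H1
  Q 103.97.32.53: descend 01100111011000 ; hops seen [H4,H2,H2] ; pick H2
  Q 0.0.30.211: descend 0000 ; hops seen [H4] ; pick H4

== LOOKUPS ==
["H4","H2","H4","H4","no-route","H4","H7","H0","H0","H4","H1","H4","H4","H4","H4","H1","H4","H2","H2","H4","H2","H1","H2","H4"]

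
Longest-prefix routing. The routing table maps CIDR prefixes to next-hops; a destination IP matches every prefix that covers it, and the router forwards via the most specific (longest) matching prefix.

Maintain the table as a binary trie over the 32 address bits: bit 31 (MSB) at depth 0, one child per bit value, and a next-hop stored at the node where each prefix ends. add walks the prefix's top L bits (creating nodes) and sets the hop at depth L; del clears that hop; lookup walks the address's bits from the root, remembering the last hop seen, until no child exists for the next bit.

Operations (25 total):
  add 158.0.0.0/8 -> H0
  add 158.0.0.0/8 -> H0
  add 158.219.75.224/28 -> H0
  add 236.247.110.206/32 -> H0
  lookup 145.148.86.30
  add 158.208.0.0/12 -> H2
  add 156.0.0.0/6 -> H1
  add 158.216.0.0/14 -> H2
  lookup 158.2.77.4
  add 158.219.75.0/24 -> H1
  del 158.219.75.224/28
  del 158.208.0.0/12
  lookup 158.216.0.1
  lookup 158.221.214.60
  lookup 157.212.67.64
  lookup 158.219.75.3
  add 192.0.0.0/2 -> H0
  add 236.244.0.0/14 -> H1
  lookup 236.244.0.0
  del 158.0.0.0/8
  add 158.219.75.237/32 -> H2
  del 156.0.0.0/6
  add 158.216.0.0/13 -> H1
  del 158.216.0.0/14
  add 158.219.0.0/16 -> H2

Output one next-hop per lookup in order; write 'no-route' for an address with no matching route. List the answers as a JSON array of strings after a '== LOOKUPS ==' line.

Trace:
  + 158.0.0.0/8 (H0) depth=8
  + 158.0.0.0/8 (H0) depth=8
  + 158.219.75.224/28 (H0) depth=28
  + 236.247.110.206/32 (H0) depth=32
  lookup 145.148.86.30: bits 1001 walk d0:-→d1:-→d2:-→d3:-→d4:- -> no-route
  + 158.208.0.0/12 (H2) depth=12
  + 156.0.0.0/6 (H1) depth=6
  + 158.216.0.0/14 (H2) depth=14
  lookup 158.2.77.4: bits 10011110 walk d0:-→d1:-→d2:-→d3:-→d4:-→d5:-→d6:H1→d7:-→d8:H0 -> H0
  + 158.219.75.0/24 (H1) depth=24
  del 158.219.75.224/28 (clear depth 28)
  del 158.208.0.0/12 (clear depth 12)
  lookup 158.216.0.1: bits 10011110110110 walk d0:-→d1:-→d2:-→d3:-→d4:-→d5:-→d6:H1→d7:-→d8:H0→d9:-→d10:-→d11:-→d12:-→d13:-→d14:H2 -> H2
  lookup 158.221.214.60: bits 1001111011011 walk d0:-→d1:-→d2:-→d3:-→d4:-→d5:-→d6:H1→d7:-→d8:H0→d9:-→d10:-→d11:-→d12:-→d13:- -> H0
  lookup 157.212.67.64: bits 100111 walk d0:-→d1:-→d2:-→d3:-→d4:-→d5:-→d6:H1 -> H1
  lookup 158.219.75.3: bits 100111101101101101001011 walk d0:-→d1:-→d2:-→d3:-→d4:-→d5:-→d6:H1→d7:-→d8:H0→d9:-→d10:-→d11:-→d12:-→d13:-→d14:H2→d15:-→d16:-→d17:-→d18:-→d19:-→d20:-→d21:-→d22:-→d23:-→d24:H1 -> H1
  + 192.0.0.0/2 (H0) depth=2
  + 236.244.0.0/14 (H1) depth=14
  lookup 236.244.0.0: bits 11101100111101 walk d0:-→d1:-→d2:H0→d3:-→d4:-→d5:-→d6:-→d7:-→d8:-→d9:-→d10:-→d11:-→d12:-→d13:-→d14:H1 -> H1
  del 158.0.0.0/8 (clear depth 8)
  + 158.219.75.237/32 (H2) depth=32
  del 156.0.0.0/6 (clear depth 6)
  + 158.216.0.0/13 (H1) depth=13
  del 158.216.0.0/14 (clear depth 14)
  + 158.219.0.0/16 (H2) depth=16

== LOOKUPS ==
["no-route","H0","H2","H0","H1","H1","H1"]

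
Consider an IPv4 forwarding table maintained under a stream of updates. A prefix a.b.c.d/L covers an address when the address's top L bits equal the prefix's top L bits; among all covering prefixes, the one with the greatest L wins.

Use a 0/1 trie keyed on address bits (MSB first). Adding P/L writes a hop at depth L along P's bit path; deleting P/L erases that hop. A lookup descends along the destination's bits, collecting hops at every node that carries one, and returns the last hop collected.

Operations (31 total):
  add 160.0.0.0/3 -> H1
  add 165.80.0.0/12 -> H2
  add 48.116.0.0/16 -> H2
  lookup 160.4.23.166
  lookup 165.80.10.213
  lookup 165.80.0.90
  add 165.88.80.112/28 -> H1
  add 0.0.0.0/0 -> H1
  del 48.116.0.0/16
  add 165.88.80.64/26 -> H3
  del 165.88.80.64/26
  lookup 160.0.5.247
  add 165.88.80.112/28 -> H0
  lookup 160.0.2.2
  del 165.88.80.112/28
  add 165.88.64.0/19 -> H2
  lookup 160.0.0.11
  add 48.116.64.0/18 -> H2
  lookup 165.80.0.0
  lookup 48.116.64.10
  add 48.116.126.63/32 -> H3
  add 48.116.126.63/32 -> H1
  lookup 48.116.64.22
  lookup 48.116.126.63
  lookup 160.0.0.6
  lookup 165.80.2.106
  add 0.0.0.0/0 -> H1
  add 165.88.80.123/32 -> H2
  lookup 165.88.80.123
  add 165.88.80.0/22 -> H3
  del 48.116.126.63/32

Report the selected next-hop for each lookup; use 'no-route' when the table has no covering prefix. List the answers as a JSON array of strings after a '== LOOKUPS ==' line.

Apply in order:
  add 160.0.0.0/3 -> H1 at depth 3
  add 165.80.0.0/12 -> H2 at depth 12
  add 48.116.0.0/16 -> H2 at depth 16
  lookup 160.4.23.166: bits 10100 walk d0:-→d1:-→d2:-→d3:H1→d4:-→d5:- -> H1
  lookup 165.80.10.213: bits 101001010101 walk d0:-→d1:-→d2:-→d3:H1→d4:-→d5:-→d6:-→d7:-→d8:-→d9:-→d10:-→d11:-→d12:H2 -> H2
  lookup 165.80.0.90: bits 101001010101 walk d0:-→d1:-→d2:-→d3:H1→d4:-→d5:-→d6:-→d7:-→d8:-→d9:-→d10:-→d11:-→d12:H2 -> H2
  add 165.88.80.112/28 -> H1 at depth 28
  add 0.0.0.0/0 -> H1 at depth 0
  del 48.116.0.0/16 (clear depth 16)
  add 165.88.80.64/26 -> H3 at depth 26
  del 165.88.80.64/26 (clear depth 26)
  lookup 160.0.5.247: bits 10100 walk d0:H1→d1:-→d2:-→d3:H1→d4:-→d5:- -> H1
  add 165.88.80.112/28 -> H0 at depth 28
  lookup 160.0.2.2: bits 10100 walk d0:H1→d1:-→d2:-→d3:H1→d4:-→d5:- -> H1
  del 165.88.80.112/28 (clear depth 28)
  add 165.88.64.0/19 -> H2 at depth 19
  lookup 160.0.0.11: bits 10100 walk d0:H1→d1:-→d2:-→d3:H1→d4:-→d5:- -> H1
  add 48.116.64.0/18 -> H2 at depth 18
  lookup 165.80.0.0: bits 101001010101 walk d0:H1→d1:-→d2:-→d3:H1→d4:-→d5:-→d6:-→d7:-→d8:-→d9:-→d10:-→d11:-→d12:H2 -> H2
  lookup 48.116.64.10: bits 001100000111010001 walk d0:H1→d1:-→d2:-→d3:-→d4:-→d5:-→d6:-→d7:-→d8:-→d9:-→d10:-→d11:-→d12:-→d13:-→d14:-→d15:-→d16:-→d17:-→d18:H2 -> H2
  add 48.116.126.63/32 -> H3 at depth 32
  add 48.116.126.63/32 -> H1 at depth 32
  lookup 48.116.64.22: bits 001100000111010001 walk d0:H1→d1:-→d2:-→d3:-→d4:-→d5:-→d6:-→d7:-→d8:-→d9:-→d10:-→d11:-→d12:-→d13:-→d14:-→d15:-→d16:-→d17:-→d18:H2 -> H2
  lookup 48.116.126.63: bits 00110000011101000111111000111111 walk d0:H1→d1:-→d2:-→d3:-→d4:-→d5:-→d6:-→d7:-→d8:-→d9:-→d10:-→d11:-→d12:-→d13:-→d14:-→d15:-→d16:-→d17:-→d18:H2→d19:-→d20:-→d21:-→d22:-→d23:-→d24:-→d25:-→d26:-→d27:-→d28:-→d29:-→d30:-→d31:-→d32:H1 -> H1
  lookup 160.0.0.6: bits 10100 walk d0:H1→d1:-→d2:-→d3:H1→d4:-→d5:- -> H1
  lookup 165.80.2.106: bits 101001010101 walk d0:H1→d1:-→d2:-→d3:H1→d4:-→d5:-→d6:-→d7:-→d8:-→d9:-→d10:-→d11:-→d12:H2 -> H2
  add 0.0.0.0/0 -> H1 at depth 0
  add 165.88.80.123/32 -> H2 at depth 32
  lookup 165.88.80.123: bits 10100101010110000101000001111011 walk d0:H1→d1:-→d2:-→d3:H1→d4:-→d5:-→d6:-→d7:-→d8:-→d9:-→d10:-→d11:-→d12:H2→d13:-→d14:-→d15:-→d16:-→d17:-→d18:-→d19:H2→d20:-→d21:-→d22:-→d23:-→d24:-→d25:-→d26:-→d27:-→d28:-→d29:-→d30:-→d31:-→d32:H2 -> H2
  add 165.88.80.0/22 -> H3 at depth 22
  del 48.116.126.63/32 (clear depth 32)

== LOOKUPS ==
["H1","H2","H2","H1","H1","H1","H2","H2","H2","H1","H1","H2","H2"]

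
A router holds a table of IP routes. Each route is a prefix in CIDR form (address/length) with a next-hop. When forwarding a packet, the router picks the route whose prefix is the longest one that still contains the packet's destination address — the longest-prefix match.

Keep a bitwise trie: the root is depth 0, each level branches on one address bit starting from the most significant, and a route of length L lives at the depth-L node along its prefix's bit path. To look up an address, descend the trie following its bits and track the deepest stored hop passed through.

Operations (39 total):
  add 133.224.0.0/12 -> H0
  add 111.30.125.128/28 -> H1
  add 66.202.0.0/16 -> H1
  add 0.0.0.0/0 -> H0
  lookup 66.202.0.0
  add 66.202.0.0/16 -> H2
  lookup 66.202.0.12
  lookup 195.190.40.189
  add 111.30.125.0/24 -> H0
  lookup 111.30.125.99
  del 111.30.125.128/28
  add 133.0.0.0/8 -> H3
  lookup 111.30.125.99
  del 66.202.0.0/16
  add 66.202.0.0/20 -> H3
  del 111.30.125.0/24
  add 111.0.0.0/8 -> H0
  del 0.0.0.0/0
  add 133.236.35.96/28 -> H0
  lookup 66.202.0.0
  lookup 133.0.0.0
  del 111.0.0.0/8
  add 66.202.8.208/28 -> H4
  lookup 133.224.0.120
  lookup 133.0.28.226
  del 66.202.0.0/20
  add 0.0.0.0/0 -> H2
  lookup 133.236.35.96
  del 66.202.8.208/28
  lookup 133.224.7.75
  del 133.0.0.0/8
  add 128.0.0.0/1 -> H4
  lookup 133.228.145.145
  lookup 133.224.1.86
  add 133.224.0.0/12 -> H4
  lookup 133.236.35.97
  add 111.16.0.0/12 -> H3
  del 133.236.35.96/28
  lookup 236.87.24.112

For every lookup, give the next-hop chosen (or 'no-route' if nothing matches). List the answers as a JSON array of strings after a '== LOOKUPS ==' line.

Trace:
  + 133.224.0.0/12 (H0) depth=12
  + 111.30.125.128/28 (H1) depth=28
  + 66.202.0.0/16 (H1) depth=16
  + 0.0.0.0/0 (H0) depth=0
  Q 66.202.0.0: descend 0100001011001010 ; hops seen [H0,H1] ; pick H1
  + 66.202.0.0/16 (H2) depth=16
  Q 66.202.0.12: descend 0100001011001010 ; hops seen [H0,H2] ; pick H2
  Q 195.190.40.189: descend 1 ; hops seen [H0] ; pick H0
  + 111.30.125.0/24 (H0) depth=24
  Q 111.30.125.99: descend 011011110001111001111101 ; hops seen [H0,H0] ; pick H0
  del 111.30.125.128/28 (clear depth 28)
  + 133.0.0.0/8 (H3) depth=8
  Q 111.30.125.99: descend 011011110001111001111101 ; hops seen [H0,H0] ; pick H0
  del 66.202.0.0/16 (clear depth 16)
  + 66.202.0.0/20 (H3) depth=20
  del 111.30.125.0/24 (clear depth 24)
  + 111.0.0.0/8 (H0) depth=8
  del 0.0.0.0/0 (clear depth 0)
  + 133.236.35.96/28 (H0) depth=28
  Q 66.202.0.0: descend 01000010110010100000 ; hops seen [H3] ; pick H3
  Q 133.0.0.0: descend 10000101 ; hops seen [H3] ; pick H3
  del 111.0.0.0/8 (clear depth 8)
  + 66.202.8.208/28 (H4) depth=28
  Q 133.224.0.120: descend 100001011110 ; hops seen [H3,H0] ; pick H0
  Q 133.0.28.226: descend 10000101 ; hops seen [H3] ; pick H3
  del 66.202.0.0/20 (clear depth 20)
  + 0.0.0.0/0 (H2) depth=0
  Q 133.236.35.96: descend 1000010111101100001000110110 ; hops seen [H2,H3,H0,H0] ; pick H0
  del 66.202.8.208/28 (clear depth 28)
  Q 133.224.7.75: descend 100001011110 ; hops seen [H2,H3,H0] ; pick H0
  del 133.0.0.0/8 (clear depth 8)
  + 128.0.0.0/1 (H4) depth=1
  Q 133.228.145.145: descend 100001011110 ; hops seen [H2,H4,H0] ; pick H0
  Q 133.224.1.86: descend 100001011110 ; hops seen [H2,H4,H0] ; pick H0
  + 133.224.0.0/12 (H4) depth=12
  Q 133.236.35.97: descend 1000010111101100001000110110 ; hops seen [H2,H4,H4,H0] ; pick H0
  + 111.16.0.0/12 (H3) depth=12
  del 133.236.35.96/28 (clear depth 28)
  Q 236.87.24.112: descend 1 ; hops seen [H2,H4] ; pick H4

== LOOKUPS ==
["H1","H2","H0","H0","H0","H3","H3","H0","H3","H0","H0","H0","H0","H0","H4"]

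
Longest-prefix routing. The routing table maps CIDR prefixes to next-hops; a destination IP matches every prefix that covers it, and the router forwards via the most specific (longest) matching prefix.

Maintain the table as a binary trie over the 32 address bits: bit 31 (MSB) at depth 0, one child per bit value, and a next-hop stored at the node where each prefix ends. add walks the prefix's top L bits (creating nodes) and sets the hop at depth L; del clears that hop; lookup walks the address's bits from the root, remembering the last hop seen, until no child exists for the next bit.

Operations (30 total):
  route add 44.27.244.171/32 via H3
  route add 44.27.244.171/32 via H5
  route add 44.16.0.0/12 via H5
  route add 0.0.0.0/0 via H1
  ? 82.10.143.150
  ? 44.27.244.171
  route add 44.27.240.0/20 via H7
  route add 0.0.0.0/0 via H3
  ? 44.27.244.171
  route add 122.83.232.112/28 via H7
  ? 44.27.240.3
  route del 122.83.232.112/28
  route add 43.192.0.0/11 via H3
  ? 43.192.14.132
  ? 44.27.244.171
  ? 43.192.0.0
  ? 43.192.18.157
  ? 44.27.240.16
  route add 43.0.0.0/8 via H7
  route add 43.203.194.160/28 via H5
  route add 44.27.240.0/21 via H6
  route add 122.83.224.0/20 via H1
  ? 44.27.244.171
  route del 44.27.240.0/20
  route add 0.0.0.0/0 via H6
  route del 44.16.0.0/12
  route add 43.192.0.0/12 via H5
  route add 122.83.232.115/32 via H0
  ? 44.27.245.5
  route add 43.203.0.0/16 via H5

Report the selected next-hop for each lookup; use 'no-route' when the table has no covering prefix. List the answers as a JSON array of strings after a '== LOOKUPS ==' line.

Process each operation:
  + 44.27.244.171/32 (H3) depth=32
  + 44.27.244.171/32 (H5) depth=32
  + 44.16.0.0/12 (H5) depth=12
  + 0.0.0.0/0 (H1) depth=0
  ? 82.10.143.150  path d0:H1→d1:-  best=H1
  ? 44.27.244.171  path d0:H1→d1:-→d2:-→d3:-→d4:-→d5:-→d6:-→d7:-→d8:-→d9:-→d10:-→d11:-→d12:H5→d13:-→d14:-→d15:-→d16:-→d17:-→d18:-→d19:-→d20:-→d21:-→d22:-→d23:-→d24:-→d25:-→d26:-→d27:-→d28:-→d29:-→d30:-→d31:-→d32:H5  best=H5
  + 44.27.240.0/20 (H7) depth=20
  + 0.0.0.0/0 (H3) depth=0
  ? 44.27.244.171  path d0:H3→d1:-→d2:-→d3:-→d4:-→d5:-→d6:-→d7:-→d8:-→d9:-→d10:-→d11:-→d12:H5→d13:-→d14:-→d15:-→d16:-→d17:-→d18:-→d19:-→d20:H7→d21:-→d22:-→d23:-→d24:-→d25:-→d26:-→d27:-→d28:-→d29:-→d30:-→d31:-→d32:H5  best=H5
  + 122.83.232.112/28 (H7) depth=28
  ? 44.27.240.3  path d0:H3→d1:-→d2:-→d3:-→d4:-→d5:-→d6:-→d7:-→d8:-→d9:-→d10:-→d11:-→d12:H5→d13:-→d14:-→d15:-→d16:-→d17:-→d18:-→d19:-→d20:H7→d21:-  best=H7
  - 122.83.232.112/28 clear@28
  + 43.192.0.0/11 (H3) depth=11
  ? 43.192.14.132  path d0:H3→d1:-→d2:-→d3:-→d4:-→d5:-→d6:-→d7:-→d8:-→d9:-→d10:-→d11:H3  best=H3
  ? 44.27.244.171  path d0:H3→d1:-→d2:-→d3:-→d4:-→d5:-→d6:-→d7:-→d8:-→d9:-→d10:-→d11:-→d12:H5→d13:-→d14:-→d15:-→d16:-→d17:-→d18:-→d19:-→d20:H7→d21:-→d22:-→d23:-→d24:-→d25:-→d26:-→d27:-→d28:-→d29:-→d30:-→d31:-→d32:H5  best=H5
  ? 43.192.0.0  path d0:H3→d1:-→d2:-→d3:-→d4:-→d5:-→d6:-→d7:-→d8:-→d9:-→d10:-→d11:H3  best=H3
  ? 43.192.18.157  path d0:H3→d1:-→d2:-→d3:-→d4:-→d5:-→d6:-→d7:-→d8:-→d9:-→d10:-→d11:H3  best=H3
  ? 44.27.240.16  path d0:H3→d1:-→d2:-→d3:-→d4:-→d5:-→d6:-→d7:-→d8:-→d9:-→d10:-→d11:-→d12:H5→d13:-→d14:-→d15:-→d16:-→d17:-→d18:-→d19:-→d20:H7→d21:-  best=H7
  + 43.0.0.0/8 (H7) depth=8
  + 43.203.194.160/28 (H5) depth=28
  + 44.27.240.0/21 (H6) depth=21
  + 122.83.224.0/20 (H1) depth=20
  ? 44.27.244.171  path d0:H3→d1:-→d2:-→d3:-→d4:-→d5:-→d6:-→d7:-→d8:-→d9:-→d10:-→d11:-→d12:H5→d13:-→d14:-→d15:-→d16:-→d17:-→d18:-→d19:-→d20:H7→d21:H6→d22:-→d23:-→d24:-→d25:-→d26:-→d27:-→d28:-→d29:-→d30:-→d31:-→d32:H5  best=H5
  - 44.27.240.0/20 clear@20
  + 0.0.0.0/0 (H6) depth=0
  - 44.16.0.0/12 clear@12
  + 43.192.0.0/12 (H5) depth=12
  + 122.83.232.115/32 (H0) depth=32
  ? 44.27.245.5  path d0:H6→d1:-→d2:-→d3:-→d4:-→d5:-→d6:-→d7:-→d8:-→d9:-→d10:-→d11:-→d12:-→d13:-→d14:-→d15:-→d16:-→d17:-→d18:-→d19:-→d20:-→d21:H6→d22:-→d23:-  best=H6
  + 43.203.0.0/16 (H5) depth=16

== LOOKUPS ==
["H1","H5","H5","H7","H3","H5","H3","H3","H7","H5","H6"]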